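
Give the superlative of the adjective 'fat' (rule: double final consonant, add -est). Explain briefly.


Apply superlative formation (double final consonant, add -est): 'fat' -> 'fattest'.

fattest


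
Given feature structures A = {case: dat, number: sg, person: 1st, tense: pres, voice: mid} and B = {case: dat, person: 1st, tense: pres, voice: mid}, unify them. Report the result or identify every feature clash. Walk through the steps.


Compare features:
case: A=dat vs B=dat -> unified: dat
number: A=sg vs B=_ -> unified: sg
person: A=1st vs B=1st -> unified: 1st
tense: A=pres vs B=pres -> unified: pres
voice: A=mid vs B=mid -> unified: mid
No clashes found.

Unified: {case: dat, number: sg, person: 1st, tense: pres, voice: mid}


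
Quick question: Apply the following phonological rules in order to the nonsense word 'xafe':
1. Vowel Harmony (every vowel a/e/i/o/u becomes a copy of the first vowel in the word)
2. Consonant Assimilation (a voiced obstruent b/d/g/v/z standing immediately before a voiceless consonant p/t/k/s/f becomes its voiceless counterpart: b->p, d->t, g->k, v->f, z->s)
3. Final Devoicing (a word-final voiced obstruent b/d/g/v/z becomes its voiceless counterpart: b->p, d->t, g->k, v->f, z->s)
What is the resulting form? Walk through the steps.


Starting form: 'xafe'
Rule 1: Vowel Harmony: all vowels become 'a' (matching first vowel). 'xafe' -> 'xafa'
Rule 2: Consonant Assimilation: no voiced obstruent (b/d/g/v/z) stands immediately before a voiceless consonant (p/t/k/s/f). No change.
Rule 3: Final Devoicing: the word ends in the vowel 'a', not a consonant. No change.
Final form: 'xafa'

xafa


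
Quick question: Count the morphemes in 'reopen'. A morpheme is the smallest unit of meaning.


Decomposition: re- (prefix) + open (root) = 2 morpheme(s)

2 morphemes


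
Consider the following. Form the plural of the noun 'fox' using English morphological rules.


Apply rule: Add -es (sibilant/fricative ending). 'fox' becomes 'foxes'.

foxes


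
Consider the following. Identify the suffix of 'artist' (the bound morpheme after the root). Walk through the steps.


The word 'artist' = 'art' (root) + '-ist' (suffix). The suffix is '-ist'.

ist


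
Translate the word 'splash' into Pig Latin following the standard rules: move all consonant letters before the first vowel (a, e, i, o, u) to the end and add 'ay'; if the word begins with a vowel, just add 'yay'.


'splash': move consonant cluster 'spl' to end and add 'ay': 'ashsplay'.

ashsplay


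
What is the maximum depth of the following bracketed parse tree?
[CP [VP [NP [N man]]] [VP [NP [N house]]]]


Count bracket nesting levels:
'[' at pos 0: depth = 1
'[' at pos 4: depth = 2
'[' at pos 8: depth = 3
'[' at pos 12: depth = 4
'[' at pos 22: depth = 2
'[' at pos 26: depth = 3
'[' at pos 30: depth = 4
Maximum depth reached: 4

4


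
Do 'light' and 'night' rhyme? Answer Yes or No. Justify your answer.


Rime (stressed vowel + following sounds) of 'light': -ight = /aɪt/
Rime of 'night': -ight = /aɪt/
/aɪt/ and /aɪt/ are the same ending sound, so the words rhyme.

Yes


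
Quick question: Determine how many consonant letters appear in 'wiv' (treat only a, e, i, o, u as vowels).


Consonants in 'wiv': w, v = 2 consonants.

2


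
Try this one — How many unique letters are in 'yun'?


Unique letters in 'yun': {n, u, y} = 3 distinct letters.

3


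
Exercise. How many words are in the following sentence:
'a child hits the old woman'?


Split into words: a | child | hits | the | old | woman = 6 words.

6


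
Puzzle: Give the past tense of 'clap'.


Apply rule: Double final consonant and add -ed. 'clap' becomes 'clapped'.

clapped


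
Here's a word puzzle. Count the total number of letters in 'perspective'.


Spell out 'perspective' and number each letter: p(1), e(2), r(3), s(4), p(5), e(6), c(7), t(8), i(9), v(10), e(11). Total: 11 letters.

11


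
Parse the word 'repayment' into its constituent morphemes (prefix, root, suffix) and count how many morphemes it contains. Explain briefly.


Step 1: Identify prefix: 're' (meaning: again)
Step 2: Identify root: 'pay'
Step 3: Identify suffix(es): 'ment'
Decomposition: re- (prefix: again) + pay (root) + -ment (suffix: action/result)
Total morphemes: 3

3 morphemes (re- (prefix: again) + pay (root) + -ment (suffix: action/result))


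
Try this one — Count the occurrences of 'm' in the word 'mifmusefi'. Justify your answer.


Letter 'm' in 'mifmusefi': found at position(s) 1, 4 = 2 occurrence(s).

2


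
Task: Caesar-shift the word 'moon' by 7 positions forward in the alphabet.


Shift each letter by 7: m -> t, o -> v, o -> v, n -> u. Result: 'tvvu'.

tvvu


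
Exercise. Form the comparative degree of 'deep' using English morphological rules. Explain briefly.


Apply comparative formation (add -er): 'deep' -> 'deeper'.

deeper


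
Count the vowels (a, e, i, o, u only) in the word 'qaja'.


Vowels in 'qaja': a, a = 2 vowels.

2


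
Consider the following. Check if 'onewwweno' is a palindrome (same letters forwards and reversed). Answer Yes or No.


Forward: 'onewwweno'
Reversed: 'onewwweno'
They are identical.

Yes


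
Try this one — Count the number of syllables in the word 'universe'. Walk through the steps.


Break 'universe' into syllables: u-ni-verse -> u | ni | verse = 3 syllables

3 syllables


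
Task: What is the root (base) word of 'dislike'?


Remove prefix 'dis' from 'dislike' to get root 'like'.

like


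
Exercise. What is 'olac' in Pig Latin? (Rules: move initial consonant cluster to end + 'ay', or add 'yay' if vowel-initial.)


'olac' starts with a vowel, so add 'yay': 'olacyay'.

olacyay


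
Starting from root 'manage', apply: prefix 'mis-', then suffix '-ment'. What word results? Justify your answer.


Step 1: Add prefix 'mis-' to 'manage' = 'mismanage'
Step 2: Add suffix '-ment' to 'mismanage' = 'mismanagement'

mismanagement


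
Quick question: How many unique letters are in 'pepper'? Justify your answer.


Unique letters in 'pepper': {e, p, r} = 3 distinct letters.

3


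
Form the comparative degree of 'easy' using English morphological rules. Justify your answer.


Apply comparative formation (consonant + y: change y to i, add -er): 'easy' -> 'easier'.

easier


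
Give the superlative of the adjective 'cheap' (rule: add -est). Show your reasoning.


Apply superlative formation (add -est): 'cheap' -> 'cheapest'.

cheapest


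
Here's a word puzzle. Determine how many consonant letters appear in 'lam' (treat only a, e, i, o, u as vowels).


Consonants in 'lam': l, m = 2 consonants.

2


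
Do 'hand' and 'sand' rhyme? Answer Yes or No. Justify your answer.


Rime (stressed vowel + following sounds) of 'hand': -and = /ænd/
Rime of 'sand': -and = /ænd/
/ænd/ and /ænd/ are the same ending sound, so the words rhyme.

Yes


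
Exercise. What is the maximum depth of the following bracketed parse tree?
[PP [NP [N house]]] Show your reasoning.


Count bracket nesting levels:
'[' at pos 0: depth = 1
'[' at pos 4: depth = 2
'[' at pos 8: depth = 3
Maximum depth reached: 3

3


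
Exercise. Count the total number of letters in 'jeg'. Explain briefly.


Spell out 'jeg' and number each letter: j(1), e(2), g(3). Total: 3 letters.

3


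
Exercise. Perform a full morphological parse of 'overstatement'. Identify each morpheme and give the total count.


Step 1: Identify prefix: 'over' (meaning: excessively)
Step 2: Identify root: 'state'
Step 3: Identify suffix(es): 'ment'
Decomposition: over- (prefix: excessively) + state (root) + -ment (suffix: action/result)
Total morphemes: 3

3 morphemes (over- (prefix: excessively) + state (root) + -ment (suffix: action/result))


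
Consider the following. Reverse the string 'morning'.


Reverse 'morning' character by character: 'gninrom'.

gninrom


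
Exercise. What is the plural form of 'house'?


Apply rule: Add -s. 'house' becomes 'houses'.

houses


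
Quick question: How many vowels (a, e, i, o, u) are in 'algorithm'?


Vowels in 'algorithm': a, o, i = 3 vowels.

3


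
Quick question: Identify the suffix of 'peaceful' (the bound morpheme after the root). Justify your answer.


The word 'peaceful' = 'peace' (root) + '-ful' (suffix). The suffix is '-ful'.

ful


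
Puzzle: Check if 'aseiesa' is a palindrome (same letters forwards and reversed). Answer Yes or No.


Forward: 'aseiesa'
Reversed: 'aseiesa'
They are identical.

Yes


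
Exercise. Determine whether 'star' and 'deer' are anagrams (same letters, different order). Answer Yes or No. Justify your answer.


Sorted letters of 'star': 'arst'
Sorted letters of 'deer': 'deer'
They do not match.

No


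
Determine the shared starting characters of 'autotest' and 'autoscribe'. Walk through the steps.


Compare from the start: 4 characters match: 'auto'. Mismatch at position 5: 't' vs 's'.

auto


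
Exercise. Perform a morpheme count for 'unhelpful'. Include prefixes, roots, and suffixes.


Decomposition: un- (prefix) + help (root) + -ful (suffix) = 3 morpheme(s)

3 morphemes


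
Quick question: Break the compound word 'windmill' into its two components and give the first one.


Split 'windmill' into 'wind' + 'mill'. The first part is 'wind'.

wind


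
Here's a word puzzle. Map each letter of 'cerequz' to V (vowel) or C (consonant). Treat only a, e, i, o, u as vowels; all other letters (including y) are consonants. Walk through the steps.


Letter mapping: c = C, e = V, r = C, e = V, q = C, u = V, z = C.

CVCVCVC


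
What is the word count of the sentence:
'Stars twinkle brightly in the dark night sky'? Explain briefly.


Split into words: Stars | twinkle | brightly | in | the | dark | night | sky = 8 words.

8


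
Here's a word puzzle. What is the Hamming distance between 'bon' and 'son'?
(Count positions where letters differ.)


Alignment:
Position 1: 'b' vs 's' = DIFFER
Position 2: 'o' vs 'o' = match
Position 3: 'n' vs 'n' = match
Total differences: 1

1


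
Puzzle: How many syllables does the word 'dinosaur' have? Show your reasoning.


Break 'dinosaur' into syllables: di-no-saur -> di | no | saur = 3 syllables

3 syllables


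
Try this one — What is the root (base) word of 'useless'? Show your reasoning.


Remove suffix '-less' from 'useless' to get root 'use'.

use


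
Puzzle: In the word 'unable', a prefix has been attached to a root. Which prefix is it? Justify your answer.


The word 'unable' = 'un' (prefix) + 'able' (root). The prefix is 'un'.

un


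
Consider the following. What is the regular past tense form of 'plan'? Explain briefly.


Apply rule: Double final consonant and add -ed. 'plan' becomes 'planned'.

planned


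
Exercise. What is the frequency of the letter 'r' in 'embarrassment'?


Letter 'r' in 'embarrassment': found at position(s) 5, 6 = 2 occurrence(s).

2


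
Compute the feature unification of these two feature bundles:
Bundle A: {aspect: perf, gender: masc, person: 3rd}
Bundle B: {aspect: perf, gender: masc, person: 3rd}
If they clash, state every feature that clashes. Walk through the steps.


Compare features:
aspect: A=perf vs B=perf -> unified: perf
gender: A=masc vs B=masc -> unified: masc
person: A=3rd vs B=3rd -> unified: 3rd
No clashes found.

Unified: {aspect: perf, gender: masc, person: 3rd}


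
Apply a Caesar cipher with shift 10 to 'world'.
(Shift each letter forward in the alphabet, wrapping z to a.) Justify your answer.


Shift each letter by 10: w -> g, o -> y, r -> b, l -> v, d -> n. Result: 'gybvn'.

gybvn


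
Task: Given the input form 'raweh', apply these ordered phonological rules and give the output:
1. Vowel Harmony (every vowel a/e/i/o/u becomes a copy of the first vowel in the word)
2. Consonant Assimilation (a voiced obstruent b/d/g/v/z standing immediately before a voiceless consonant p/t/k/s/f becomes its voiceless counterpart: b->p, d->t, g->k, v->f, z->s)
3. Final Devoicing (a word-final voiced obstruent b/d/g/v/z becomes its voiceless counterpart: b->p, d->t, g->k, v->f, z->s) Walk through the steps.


Starting form: 'raweh'
Rule 1: Vowel Harmony: all vowels become 'a' (matching first vowel). 'raweh' -> 'rawah'
Rule 2: Consonant Assimilation: no voiced obstruent (b/d/g/v/z) stands immediately before a voiceless consonant (p/t/k/s/f). No change.
Rule 3: Final Devoicing: final consonant 'h' is not one of the voiced obstruents b/d/g/v/z. No change.
Final form: 'rawah'

rawah


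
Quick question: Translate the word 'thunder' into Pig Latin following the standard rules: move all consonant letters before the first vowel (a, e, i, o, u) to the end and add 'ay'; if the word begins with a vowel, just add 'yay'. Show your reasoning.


'thunder': move consonant cluster 'th' to end and add 'ay': 'underthay'.

underthay


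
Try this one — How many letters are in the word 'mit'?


Spell out 'mit' and number each letter: m(1), i(2), t(3). Total: 3 letters.

3


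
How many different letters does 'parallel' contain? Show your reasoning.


Unique letters in 'parallel': {a, e, l, p, r} = 5 distinct letters.

5


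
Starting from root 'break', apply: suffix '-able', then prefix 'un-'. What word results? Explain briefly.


Step 1: Add suffix '-able' to 'break' = 'breakable'
Step 2: Add prefix 'un-' to 'breakable' = 'unbreakable'

unbreakable


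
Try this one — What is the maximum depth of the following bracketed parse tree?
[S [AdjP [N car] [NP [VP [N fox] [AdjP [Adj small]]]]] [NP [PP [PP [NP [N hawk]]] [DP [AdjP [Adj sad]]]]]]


Count bracket nesting levels:
'[' at pos 0: depth = 1
'[' at pos 3: depth = 2
'[' at pos 9: depth = 3
'[' at pos 17: depth = 3
'[' at pos 21: depth = 4
'[' at pos 25: depth = 5
'[' at pos 33: depth = 5
'[' at pos 39: depth = 6
'[' at pos 55: depth = 2
'[' at pos 59: depth = 3
'[' at pos 63: depth = 4
'[' at pos 67: depth = 5
'[' at pos 71: depth = 6
'[' at pos 82: depth = 4
'[' at pos 86: depth = 5
'[' at pos 92: depth = 6
Maximum depth reached: 6

6


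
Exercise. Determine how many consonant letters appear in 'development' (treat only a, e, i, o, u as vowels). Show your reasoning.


Consonants in 'development': d, v, l, p, m, n, t = 7 consonants.

7


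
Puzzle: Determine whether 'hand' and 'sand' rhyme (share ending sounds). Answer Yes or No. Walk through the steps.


Rime (stressed vowel + following sounds) of 'hand': -and = /ænd/
Rime of 'sand': -and = /ænd/
/ænd/ and /ænd/ are the same ending sound, so the words rhyme.

Yes


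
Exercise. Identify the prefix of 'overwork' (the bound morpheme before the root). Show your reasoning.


The word 'overwork' = 'over' (prefix) + 'work' (root). The prefix is 'over'.

over


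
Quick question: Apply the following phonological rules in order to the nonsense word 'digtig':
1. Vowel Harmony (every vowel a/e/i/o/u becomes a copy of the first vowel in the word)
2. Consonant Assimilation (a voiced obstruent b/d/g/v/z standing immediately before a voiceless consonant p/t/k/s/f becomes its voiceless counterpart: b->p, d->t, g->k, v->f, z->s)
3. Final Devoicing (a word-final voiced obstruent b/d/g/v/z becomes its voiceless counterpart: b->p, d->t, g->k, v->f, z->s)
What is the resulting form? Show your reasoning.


Starting form: 'digtig'
Rule 1: Vowel Harmony: all vowels already match. No change.
Rule 2: Consonant Assimilation: voiced obstruent before voiceless consonant becomes voiceless ('gt' -> 'kt'). 'digtig' -> 'diktig'
Rule 3: Final Devoicing: word-final voiced obstruent 'g' becomes voiceless 'k'. 'diktig' -> 'diktik'
Final form: 'diktik'

diktik


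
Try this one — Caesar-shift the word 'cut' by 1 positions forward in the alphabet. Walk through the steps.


Shift each letter by 1: c -> d, u -> v, t -> u. Result: 'dvu'.

dvu


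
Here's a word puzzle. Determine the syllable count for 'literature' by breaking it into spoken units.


Break 'literature' into syllables: lit-er-a-ture -> lit | er | a | ture = 4 syllables

4 syllables


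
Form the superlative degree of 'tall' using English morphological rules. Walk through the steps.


Apply superlative formation (add -est): 'tall' -> 'tallest'.

tallest


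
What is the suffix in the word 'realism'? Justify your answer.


The word 'realism' = 'real' (root) + '-ism' (suffix). The suffix is '-ism'.

ism


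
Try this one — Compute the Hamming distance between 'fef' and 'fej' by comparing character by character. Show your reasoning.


Alignment:
Position 1: 'f' vs 'f' = match
Position 2: 'e' vs 'e' = match
Position 3: 'f' vs 'j' = DIFFER
Total differences: 1

1


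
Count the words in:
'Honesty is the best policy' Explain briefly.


Split into words: Honesty | is | the | best | policy = 5 words.

5


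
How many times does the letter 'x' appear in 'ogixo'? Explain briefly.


Letter 'x' in 'ogixo': found at position(s) 4 = 1 occurrence(s).

1


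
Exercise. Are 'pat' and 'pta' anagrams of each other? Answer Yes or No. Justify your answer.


Sorted letters of 'pat': 'apt'
Sorted letters of 'pta': 'apt'
They match.

Yes


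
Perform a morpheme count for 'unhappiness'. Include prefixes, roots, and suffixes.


Decomposition: un- (prefix) + happy (root) + -ness (suffix) = 3 morpheme(s)

3 morphemes


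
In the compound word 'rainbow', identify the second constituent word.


Split 'rainbow' into 'rain' + 'bow'. The second part is 'bow'.

bow


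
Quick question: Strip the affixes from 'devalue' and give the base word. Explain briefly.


Remove prefix 'de' from 'devalue' to get root 'value'.

value


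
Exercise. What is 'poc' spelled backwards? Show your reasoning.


Reverse 'poc' character by character: 'cop'.

cop


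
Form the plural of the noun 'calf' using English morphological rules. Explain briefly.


Apply rule: Change -f to -ves. 'calf' becomes 'calves'.

calves


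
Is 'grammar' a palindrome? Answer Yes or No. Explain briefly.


Forward: 'grammar'
Reversed: 'rammarg'
They differ.

No


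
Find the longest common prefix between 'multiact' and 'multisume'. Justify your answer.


Compare from the start: 5 characters match: 'multi'. Mismatch at position 6: 'a' vs 's'.

multi


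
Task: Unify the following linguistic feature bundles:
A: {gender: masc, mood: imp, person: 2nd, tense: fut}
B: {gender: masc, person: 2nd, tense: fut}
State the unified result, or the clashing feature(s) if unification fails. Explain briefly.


Compare features:
gender: A=masc vs B=masc -> unified: masc
mood: A=imp vs B=_ -> unified: imp
person: A=2nd vs B=2nd -> unified: 2nd
tense: A=fut vs B=fut -> unified: fut
No clashes found.

Unified: {gender: masc, mood: imp, person: 2nd, tense: fut}


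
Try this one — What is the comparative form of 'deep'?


Apply comparative formation (add -er): 'deep' -> 'deeper'.

deeper


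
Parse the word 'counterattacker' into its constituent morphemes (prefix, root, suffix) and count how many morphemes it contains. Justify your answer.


Step 1: Identify prefix: 'counter' (meaning: against)
Step 2: Identify root: 'attack'
Step 3: Identify suffix(es): 'er'
Decomposition: counter- (prefix: against) + attack (root) + -er (suffix: one who)
Total morphemes: 3

3 morphemes (counter- (prefix: against) + attack (root) + -er (suffix: one who))


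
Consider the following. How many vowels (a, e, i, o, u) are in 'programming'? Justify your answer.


Vowels in 'programming': o, a, i = 3 vowels.

3


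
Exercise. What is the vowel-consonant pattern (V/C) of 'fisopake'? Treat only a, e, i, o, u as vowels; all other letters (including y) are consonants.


Letter mapping: f = C, i = V, s = C, o = V, p = C, a = V, k = C, e = V.

CVCVCVCV


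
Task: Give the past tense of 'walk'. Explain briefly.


Apply rule: Add -ed. 'walk' becomes 'walked'.

walked


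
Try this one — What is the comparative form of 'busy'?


Apply comparative formation (consonant + y: change y to i, add -er): 'busy' -> 'busier'.

busier


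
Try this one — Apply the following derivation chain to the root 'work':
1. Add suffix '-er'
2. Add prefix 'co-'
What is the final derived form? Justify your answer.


Step 1: Add suffix '-er' to 'work' = 'worker'
Step 2: Add prefix 'co-' to 'worker' = 'coworker'

coworker


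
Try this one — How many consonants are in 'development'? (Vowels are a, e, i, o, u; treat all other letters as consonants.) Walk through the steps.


Consonants in 'development': d, v, l, p, m, n, t = 7 consonants.

7


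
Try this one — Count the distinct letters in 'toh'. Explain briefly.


Unique letters in 'toh': {h, o, t} = 3 distinct letters.

3


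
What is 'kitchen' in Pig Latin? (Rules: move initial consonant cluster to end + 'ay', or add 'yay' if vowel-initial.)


'kitchen': move consonant cluster 'k' to end and add 'ay': 'itchenkay'.

itchenkay


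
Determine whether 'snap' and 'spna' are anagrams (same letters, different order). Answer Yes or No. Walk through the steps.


Sorted letters of 'snap': 'anps'
Sorted letters of 'spna': 'anps'
They match.

Yes


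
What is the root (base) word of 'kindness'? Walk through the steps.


Remove suffix '-ness' from 'kindness' to get root 'kind'.

kind


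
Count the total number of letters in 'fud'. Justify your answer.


Spell out 'fud' and number each letter: f(1), u(2), d(3). Total: 3 letters.

3


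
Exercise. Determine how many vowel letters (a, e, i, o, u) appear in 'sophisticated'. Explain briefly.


Vowels in 'sophisticated': o, i, i, a, e = 5 vowels.

5


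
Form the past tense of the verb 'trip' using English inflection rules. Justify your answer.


Apply rule: Double final consonant and add -ed. 'trip' becomes 'tripped'.

tripped


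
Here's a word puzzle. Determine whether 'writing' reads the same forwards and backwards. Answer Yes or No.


Forward: 'writing'
Reversed: 'gnitirw'
They differ.

No


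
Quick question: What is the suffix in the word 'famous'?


The word 'famous' = 'fame' (root) + '-ous' (suffix). The suffix is '-ous'.

ous


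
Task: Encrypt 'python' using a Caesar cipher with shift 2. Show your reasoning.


Shift each letter by 2: p -> r, y -> a, t -> v, h -> j, o -> q, n -> p. Result: 'ravjqp'.

ravjqp


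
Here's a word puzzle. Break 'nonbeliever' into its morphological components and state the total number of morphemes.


Step 1: Identify prefix: 'non' (meaning: not)
Step 2: Identify root: 'believe'
Step 3: Identify suffix(es): 'er'
Decomposition: non- (prefix: not) + believe (root) + -er (suffix: one who)
Total morphemes: 3

3 morphemes (non- (prefix: not) + believe (root) + -er (suffix: one who))


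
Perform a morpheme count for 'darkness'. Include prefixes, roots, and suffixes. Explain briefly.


Decomposition: dark (root) + -ness (suffix) = 2 morpheme(s)

2 morphemes


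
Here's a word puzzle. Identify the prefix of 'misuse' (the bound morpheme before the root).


The word 'misuse' = 'mis' (prefix) + 'use' (root). The prefix is 'mis'.

mis


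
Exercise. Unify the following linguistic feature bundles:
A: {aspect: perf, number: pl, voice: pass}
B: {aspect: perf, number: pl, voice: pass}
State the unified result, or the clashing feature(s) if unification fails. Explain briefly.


Compare features:
aspect: A=perf vs B=perf -> unified: perf
number: A=pl vs B=pl -> unified: pl
voice: A=pass vs B=pass -> unified: pass
No clashes found.

Unified: {aspect: perf, number: pl, voice: pass}


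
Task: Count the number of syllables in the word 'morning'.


Break 'morning' into syllables: morn-ing -> morn | ing = 2 syllables

2 syllables


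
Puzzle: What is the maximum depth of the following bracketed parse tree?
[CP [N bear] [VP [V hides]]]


Count bracket nesting levels:
'[' at pos 0: depth = 1
'[' at pos 4: depth = 2
'[' at pos 13: depth = 2
'[' at pos 17: depth = 3
Maximum depth reached: 3

3


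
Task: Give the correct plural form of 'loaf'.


Apply rule: Change -f to -ves. 'loaf' becomes 'loaves'.

loaves


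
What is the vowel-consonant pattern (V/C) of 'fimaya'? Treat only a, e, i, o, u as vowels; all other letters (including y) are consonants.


Letter mapping: f = C, i = V, m = C, a = V, y = C, a = V.

CVCVCV


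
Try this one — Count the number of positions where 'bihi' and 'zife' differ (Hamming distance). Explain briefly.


Alignment:
Position 1: 'b' vs 'z' = DIFFER
Position 2: 'i' vs 'i' = match
Position 3: 'h' vs 'f' = DIFFER
Position 4: 'i' vs 'e' = DIFFER
Total differences: 3

3


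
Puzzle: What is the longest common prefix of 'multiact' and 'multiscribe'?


Compare from the start: 5 characters match: 'multi'. Mismatch at position 6: 'a' vs 's'.

multi


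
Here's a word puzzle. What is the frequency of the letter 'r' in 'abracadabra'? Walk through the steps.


Letter 'r' in 'abracadabra': found at position(s) 3, 10 = 2 occurrence(s).

2


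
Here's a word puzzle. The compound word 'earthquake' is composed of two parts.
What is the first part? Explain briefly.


Split 'earthquake' into 'earth' + 'quake'. The first part is 'earth'.

earth


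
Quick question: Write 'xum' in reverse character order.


Reverse 'xum' character by character: 'mux'.

mux


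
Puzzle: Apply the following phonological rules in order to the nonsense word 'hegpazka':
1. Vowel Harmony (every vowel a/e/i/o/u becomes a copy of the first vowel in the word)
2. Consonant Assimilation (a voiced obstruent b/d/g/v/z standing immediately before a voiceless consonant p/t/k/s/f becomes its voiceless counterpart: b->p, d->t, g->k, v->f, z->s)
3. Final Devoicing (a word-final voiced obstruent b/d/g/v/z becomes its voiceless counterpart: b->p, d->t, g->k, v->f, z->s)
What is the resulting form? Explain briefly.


Starting form: 'hegpazka'
Rule 1: Vowel Harmony: all vowels become 'e' (matching first vowel). 'hegpazka' -> 'hegpezke'
Rule 2: Consonant Assimilation: voiced obstruent before voiceless consonant becomes voiceless ('gp' -> 'kp', 'zk' -> 'sk'). 'hegpezke' -> 'hekpeske'
Rule 3: Final Devoicing: the word ends in the vowel 'e', not a consonant. No change.
Final form: 'hekpeske'

hekpeske


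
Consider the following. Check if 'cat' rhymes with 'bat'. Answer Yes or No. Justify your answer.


Rime (stressed vowel + following sounds) of 'cat': -at = /æt/
Rime of 'bat': -at = /æt/
/æt/ and /æt/ are the same ending sound, so the words rhyme.

Yes


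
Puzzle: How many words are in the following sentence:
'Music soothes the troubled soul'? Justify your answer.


Split into words: Music | soothes | the | troubled | soul = 5 words.

5


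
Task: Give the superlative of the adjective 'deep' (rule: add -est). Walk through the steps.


Apply superlative formation (add -est): 'deep' -> 'deepest'.

deepest


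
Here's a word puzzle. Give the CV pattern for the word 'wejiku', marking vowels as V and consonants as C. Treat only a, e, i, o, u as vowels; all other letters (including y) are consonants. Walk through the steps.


Letter mapping: w = C, e = V, j = C, i = V, k = C, u = V.

CVCVCV


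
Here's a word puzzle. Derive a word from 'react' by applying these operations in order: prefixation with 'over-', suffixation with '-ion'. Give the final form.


Step 1: Add prefix 'over-' to 'react' = 'overreact'
Step 2: Add suffix '-ion' to 'overreact' = 'overreaction'

overreaction


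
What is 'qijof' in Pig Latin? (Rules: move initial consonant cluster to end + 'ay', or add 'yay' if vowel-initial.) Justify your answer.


'qijof': move consonant cluster 'q' to end and add 'ay': 'ijofqay'.

ijofqay


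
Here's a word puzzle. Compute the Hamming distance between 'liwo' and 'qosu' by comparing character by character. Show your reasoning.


Alignment:
Position 1: 'l' vs 'q' = DIFFER
Position 2: 'i' vs 'o' = DIFFER
Position 3: 'w' vs 's' = DIFFER
Position 4: 'o' vs 'u' = DIFFER
Total differences: 4

4


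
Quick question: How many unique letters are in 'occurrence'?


Unique letters in 'occurrence': {c, e, n, o, r, u} = 6 distinct letters.

6


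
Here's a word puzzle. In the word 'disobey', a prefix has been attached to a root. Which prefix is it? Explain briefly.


The word 'disobey' = 'dis' (prefix) + 'obey' (root). The prefix is 'dis'.

dis


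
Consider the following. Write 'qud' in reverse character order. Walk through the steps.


Reverse 'qud' character by character: 'duq'.

duq


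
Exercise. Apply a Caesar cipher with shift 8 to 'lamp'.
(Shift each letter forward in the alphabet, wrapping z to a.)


Shift each letter by 8: l -> t, a -> i, m -> u, p -> x. Result: 'tiux'.

tiux


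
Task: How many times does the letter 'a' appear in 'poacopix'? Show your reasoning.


Letter 'a' in 'poacopix': found at position(s) 3 = 1 occurrence(s).

1


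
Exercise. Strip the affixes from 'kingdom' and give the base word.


Remove suffix '-dom' from 'kingdom' to get root 'king'.

king


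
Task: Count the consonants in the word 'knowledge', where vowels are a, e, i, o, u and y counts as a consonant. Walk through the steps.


Consonants in 'knowledge': k, n, w, l, d, g = 6 consonants.

6


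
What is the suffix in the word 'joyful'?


The word 'joyful' = 'joy' (root) + '-ful' (suffix). The suffix is '-ful'.

ful


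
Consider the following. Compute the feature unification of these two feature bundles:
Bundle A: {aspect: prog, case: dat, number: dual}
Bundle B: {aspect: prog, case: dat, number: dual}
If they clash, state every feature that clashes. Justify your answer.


Compare features:
aspect: A=prog vs B=prog -> unified: prog
case: A=dat vs B=dat -> unified: dat
number: A=dual vs B=dual -> unified: dual
No clashes found.

Unified: {aspect: prog, case: dat, number: dual}


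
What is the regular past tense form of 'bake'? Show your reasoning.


Apply rule: Add -d (word ends in -e). 'bake' becomes 'baked'.

baked


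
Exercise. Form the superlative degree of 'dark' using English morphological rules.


Apply superlative formation (add -est): 'dark' -> 'darkest'.

darkest


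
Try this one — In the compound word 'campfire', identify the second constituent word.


Split 'campfire' into 'camp' + 'fire'. The second part is 'fire'.

fire


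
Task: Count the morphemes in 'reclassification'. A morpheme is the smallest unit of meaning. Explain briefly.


Decomposition: re- (prefix) + class (root) + -ify (suffix) + -ation (suffix) = 4 morpheme(s)

4 morphemes


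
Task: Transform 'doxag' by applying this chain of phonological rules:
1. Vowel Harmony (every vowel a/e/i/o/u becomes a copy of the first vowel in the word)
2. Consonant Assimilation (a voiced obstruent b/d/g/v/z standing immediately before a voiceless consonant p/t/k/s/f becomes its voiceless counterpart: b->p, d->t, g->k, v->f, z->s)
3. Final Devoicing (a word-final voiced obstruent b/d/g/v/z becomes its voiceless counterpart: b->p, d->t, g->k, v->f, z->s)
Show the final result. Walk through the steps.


Starting form: 'doxag'
Rule 1: Vowel Harmony: all vowels become 'o' (matching first vowel). 'doxag' -> 'doxog'
Rule 2: Consonant Assimilation: no voiced obstruent (b/d/g/v/z) stands immediately before a voiceless consonant (p/t/k/s/f). No change.
Rule 3: Final Devoicing: word-final voiced obstruent 'g' becomes voiceless 'k'. 'doxog' -> 'doxok'
Final form: 'doxok'

doxok


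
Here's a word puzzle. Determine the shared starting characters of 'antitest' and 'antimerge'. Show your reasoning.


Compare from the start: 4 characters match: 'anti'. Mismatch at position 5: 't' vs 'm'.

anti


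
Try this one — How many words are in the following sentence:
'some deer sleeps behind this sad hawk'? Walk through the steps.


Split into words: some | deer | sleeps | behind | this | sad | hawk = 7 words.

7


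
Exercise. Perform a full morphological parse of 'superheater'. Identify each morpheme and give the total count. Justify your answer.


Step 1: Identify prefix: 'super' (meaning: above)
Step 2: Identify root: 'heat'
Step 3: Identify suffix(es): 'er'
Decomposition: super- (prefix: above) + heat (root) + -er (suffix: one who)
Total morphemes: 3

3 morphemes (super- (prefix: above) + heat (root) + -er (suffix: one who))


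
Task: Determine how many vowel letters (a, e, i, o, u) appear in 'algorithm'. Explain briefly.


Vowels in 'algorithm': a, o, i = 3 vowels.

3


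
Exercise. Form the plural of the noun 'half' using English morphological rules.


Apply rule: Change -f to -ves. 'half' becomes 'halves'.

halves


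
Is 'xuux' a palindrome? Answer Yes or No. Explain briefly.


Forward: 'xuux'
Reversed: 'xuux'
They are identical.

Yes


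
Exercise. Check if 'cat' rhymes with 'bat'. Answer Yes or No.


Rime (stressed vowel + following sounds) of 'cat': -at = /æt/
Rime of 'bat': -at = /æt/
/æt/ and /æt/ are the same ending sound, so the words rhyme.

Yes


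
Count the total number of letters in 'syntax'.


Spell out 'syntax' and number each letter: s(1), y(2), n(3), t(4), a(5), x(6). Total: 6 letters.

6


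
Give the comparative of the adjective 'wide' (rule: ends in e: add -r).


Apply comparative formation (ends in e: add -r): 'wide' -> 'wider'.

wider


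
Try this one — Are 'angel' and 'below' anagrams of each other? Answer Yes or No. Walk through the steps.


Sorted letters of 'angel': 'aegln'
Sorted letters of 'below': 'below'
They do not match.

No


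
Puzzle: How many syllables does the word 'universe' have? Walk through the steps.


Break 'universe' into syllables: u-ni-verse -> u | ni | verse = 3 syllables

3 syllables


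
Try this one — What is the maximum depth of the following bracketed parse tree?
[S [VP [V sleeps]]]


Count bracket nesting levels:
'[' at pos 0: depth = 1
'[' at pos 3: depth = 2
'[' at pos 7: depth = 3
Maximum depth reached: 3

3


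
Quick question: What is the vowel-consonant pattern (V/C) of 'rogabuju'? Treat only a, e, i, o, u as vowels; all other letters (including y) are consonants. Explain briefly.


Letter mapping: r = C, o = V, g = C, a = V, b = C, u = V, j = C, u = V.

CVCVCVCV


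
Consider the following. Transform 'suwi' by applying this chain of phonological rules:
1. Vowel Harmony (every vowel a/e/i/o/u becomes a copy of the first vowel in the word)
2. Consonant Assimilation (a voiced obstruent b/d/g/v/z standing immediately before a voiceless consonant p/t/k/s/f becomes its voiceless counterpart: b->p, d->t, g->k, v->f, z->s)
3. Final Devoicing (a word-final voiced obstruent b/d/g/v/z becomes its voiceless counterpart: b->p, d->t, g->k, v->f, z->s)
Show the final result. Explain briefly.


Starting form: 'suwi'
Rule 1: Vowel Harmony: all vowels become 'u' (matching first vowel). 'suwi' -> 'suwu'
Rule 2: Consonant Assimilation: no voiced obstruent (b/d/g/v/z) stands immediately before a voiceless consonant (p/t/k/s/f). No change.
Rule 3: Final Devoicing: the word ends in the vowel 'u', not a consonant. No change.
Final form: 'suwu'

suwu


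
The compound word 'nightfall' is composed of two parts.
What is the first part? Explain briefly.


Split 'nightfall' into 'night' + 'fall'. The first part is 'night'.

night


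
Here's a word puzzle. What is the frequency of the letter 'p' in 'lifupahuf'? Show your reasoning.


Letter 'p' in 'lifupahuf': found at position(s) 5 = 1 occurrence(s).

1


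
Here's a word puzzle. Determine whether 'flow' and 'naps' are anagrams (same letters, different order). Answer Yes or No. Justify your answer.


Sorted letters of 'flow': 'flow'
Sorted letters of 'naps': 'anps'
They do not match.

No


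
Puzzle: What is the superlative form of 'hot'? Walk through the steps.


Apply superlative formation (double final consonant, add -est): 'hot' -> 'hottest'.

hottest


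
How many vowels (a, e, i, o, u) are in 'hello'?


Vowels in 'hello': e, o = 2 vowels.

2


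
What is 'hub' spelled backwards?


Reverse 'hub' character by character: 'buh'.

buh


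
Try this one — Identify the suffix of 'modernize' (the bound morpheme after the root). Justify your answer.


The word 'modernize' = 'modern' (root) + '-ize' (suffix). The suffix is '-ize'.

ize


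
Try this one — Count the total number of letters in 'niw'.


Spell out 'niw' and number each letter: n(1), i(2), w(3). Total: 3 letters.

3


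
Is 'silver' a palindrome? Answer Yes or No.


Forward: 'silver'
Reversed: 'revlis'
They differ.

No


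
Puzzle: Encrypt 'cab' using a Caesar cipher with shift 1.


Shift each letter by 1: c -> d, a -> b, b -> c. Result: 'dbc'.

dbc


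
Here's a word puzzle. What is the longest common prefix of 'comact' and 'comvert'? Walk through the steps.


Compare from the start: 3 characters match: 'com'. Mismatch at position 4: 'a' vs 'v'.

com


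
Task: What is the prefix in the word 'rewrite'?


The word 'rewrite' = 're' (prefix) + 'write' (root). The prefix is 're'.

re


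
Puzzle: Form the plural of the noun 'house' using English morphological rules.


Apply rule: Add -s. 'house' becomes 'houses'.

houses


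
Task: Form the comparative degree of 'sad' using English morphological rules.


Apply comparative formation (double final consonant, add -er): 'sad' -> 'sadder'.

sadder


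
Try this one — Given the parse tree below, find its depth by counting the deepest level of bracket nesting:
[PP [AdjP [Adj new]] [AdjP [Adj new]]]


Count bracket nesting levels:
'[' at pos 0: depth = 1
'[' at pos 4: depth = 2
'[' at pos 10: depth = 3
'[' at pos 21: depth = 2
'[' at pos 27: depth = 3
Maximum depth reached: 3

3


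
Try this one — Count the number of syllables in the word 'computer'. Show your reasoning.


Break 'computer' into syllables: com-pu-ter -> com | pu | ter = 3 syllables

3 syllables


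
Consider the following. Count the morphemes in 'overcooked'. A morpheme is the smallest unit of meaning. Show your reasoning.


Decomposition: over- (prefix) + cook (root) + -ed (suffix) = 3 morpheme(s)

3 morphemes


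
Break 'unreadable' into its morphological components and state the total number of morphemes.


Step 1: Identify prefix: 'un' (meaning: not/reverse)
Step 2: Identify root: 'read'
Step 3: Identify suffix(es): 'able'
Decomposition: un- (prefix: not/reverse) + read (root) + -able (suffix: capable of)
Total morphemes: 3

3 morphemes (un- (prefix: not/reverse) + read (root) + -able (suffix: capable of))


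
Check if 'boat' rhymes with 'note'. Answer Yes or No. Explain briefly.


Rime (stressed vowel + following sounds) of 'boat': -oat = /oʊt/
Rime of 'note': -ote = /oʊt/
/oʊt/ and /oʊt/ are the same ending sound, so the words rhyme.

Yes


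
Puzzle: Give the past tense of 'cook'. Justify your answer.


Apply rule: Add -ed. 'cook' becomes 'cooked'.

cooked


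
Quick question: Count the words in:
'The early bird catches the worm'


Split into words: The | early | bird | catches | the | worm = 6 words.

6


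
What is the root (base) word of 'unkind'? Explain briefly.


Remove prefix 'un' from 'unkind' to get root 'kind'.

kind


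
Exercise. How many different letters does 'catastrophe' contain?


Unique letters in 'catastrophe': {a, c, e, h, o, p, r, s, t} = 9 distinct letters.

9


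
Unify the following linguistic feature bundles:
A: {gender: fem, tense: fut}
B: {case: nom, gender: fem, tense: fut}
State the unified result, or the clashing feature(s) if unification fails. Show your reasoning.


Compare features:
case: A=_ vs B=nom -> unified: nom
gender: A=fem vs B=fem -> unified: fem
tense: A=fut vs B=fut -> unified: fut
No clashes found.

Unified: {case: nom, gender: fem, tense: fut}
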